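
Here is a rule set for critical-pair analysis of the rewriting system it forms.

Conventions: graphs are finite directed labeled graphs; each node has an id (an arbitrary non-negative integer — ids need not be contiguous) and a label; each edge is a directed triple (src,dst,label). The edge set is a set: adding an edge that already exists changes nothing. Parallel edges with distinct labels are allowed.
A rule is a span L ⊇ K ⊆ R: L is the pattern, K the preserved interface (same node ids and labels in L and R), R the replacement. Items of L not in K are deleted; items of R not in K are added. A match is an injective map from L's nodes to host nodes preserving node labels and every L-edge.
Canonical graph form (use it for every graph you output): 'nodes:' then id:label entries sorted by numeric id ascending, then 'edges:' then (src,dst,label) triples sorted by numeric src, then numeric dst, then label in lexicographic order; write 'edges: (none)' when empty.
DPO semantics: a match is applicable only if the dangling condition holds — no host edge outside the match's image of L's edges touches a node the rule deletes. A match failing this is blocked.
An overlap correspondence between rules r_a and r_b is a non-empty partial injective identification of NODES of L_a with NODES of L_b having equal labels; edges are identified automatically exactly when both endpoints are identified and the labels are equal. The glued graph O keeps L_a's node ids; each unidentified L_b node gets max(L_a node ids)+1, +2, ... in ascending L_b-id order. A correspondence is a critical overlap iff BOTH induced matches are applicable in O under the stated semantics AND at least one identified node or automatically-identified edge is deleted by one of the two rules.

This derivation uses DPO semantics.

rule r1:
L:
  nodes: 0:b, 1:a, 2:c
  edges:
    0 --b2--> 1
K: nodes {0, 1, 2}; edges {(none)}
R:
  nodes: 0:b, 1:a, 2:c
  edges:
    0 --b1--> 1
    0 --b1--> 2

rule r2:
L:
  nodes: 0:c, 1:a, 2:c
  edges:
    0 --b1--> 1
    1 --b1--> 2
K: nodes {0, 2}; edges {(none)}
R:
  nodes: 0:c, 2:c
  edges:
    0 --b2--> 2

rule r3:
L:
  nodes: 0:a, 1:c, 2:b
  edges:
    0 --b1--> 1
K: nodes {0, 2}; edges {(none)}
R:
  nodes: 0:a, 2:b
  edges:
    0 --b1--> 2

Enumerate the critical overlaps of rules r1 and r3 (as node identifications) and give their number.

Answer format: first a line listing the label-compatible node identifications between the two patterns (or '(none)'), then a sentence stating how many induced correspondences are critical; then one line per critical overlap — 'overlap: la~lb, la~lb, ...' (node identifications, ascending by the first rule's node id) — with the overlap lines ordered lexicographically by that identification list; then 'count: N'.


label-compatible node identifications between L(r1) and L(r3): 0~2, 1~0, 2~1
4 of the induced correspondences are critical overlaps of r1 and r3.
overlap: 0~2, 1~0, 2~1
overlap: 0~2, 2~1
overlap: 1~0, 2~1
overlap: 2~1
count: 4


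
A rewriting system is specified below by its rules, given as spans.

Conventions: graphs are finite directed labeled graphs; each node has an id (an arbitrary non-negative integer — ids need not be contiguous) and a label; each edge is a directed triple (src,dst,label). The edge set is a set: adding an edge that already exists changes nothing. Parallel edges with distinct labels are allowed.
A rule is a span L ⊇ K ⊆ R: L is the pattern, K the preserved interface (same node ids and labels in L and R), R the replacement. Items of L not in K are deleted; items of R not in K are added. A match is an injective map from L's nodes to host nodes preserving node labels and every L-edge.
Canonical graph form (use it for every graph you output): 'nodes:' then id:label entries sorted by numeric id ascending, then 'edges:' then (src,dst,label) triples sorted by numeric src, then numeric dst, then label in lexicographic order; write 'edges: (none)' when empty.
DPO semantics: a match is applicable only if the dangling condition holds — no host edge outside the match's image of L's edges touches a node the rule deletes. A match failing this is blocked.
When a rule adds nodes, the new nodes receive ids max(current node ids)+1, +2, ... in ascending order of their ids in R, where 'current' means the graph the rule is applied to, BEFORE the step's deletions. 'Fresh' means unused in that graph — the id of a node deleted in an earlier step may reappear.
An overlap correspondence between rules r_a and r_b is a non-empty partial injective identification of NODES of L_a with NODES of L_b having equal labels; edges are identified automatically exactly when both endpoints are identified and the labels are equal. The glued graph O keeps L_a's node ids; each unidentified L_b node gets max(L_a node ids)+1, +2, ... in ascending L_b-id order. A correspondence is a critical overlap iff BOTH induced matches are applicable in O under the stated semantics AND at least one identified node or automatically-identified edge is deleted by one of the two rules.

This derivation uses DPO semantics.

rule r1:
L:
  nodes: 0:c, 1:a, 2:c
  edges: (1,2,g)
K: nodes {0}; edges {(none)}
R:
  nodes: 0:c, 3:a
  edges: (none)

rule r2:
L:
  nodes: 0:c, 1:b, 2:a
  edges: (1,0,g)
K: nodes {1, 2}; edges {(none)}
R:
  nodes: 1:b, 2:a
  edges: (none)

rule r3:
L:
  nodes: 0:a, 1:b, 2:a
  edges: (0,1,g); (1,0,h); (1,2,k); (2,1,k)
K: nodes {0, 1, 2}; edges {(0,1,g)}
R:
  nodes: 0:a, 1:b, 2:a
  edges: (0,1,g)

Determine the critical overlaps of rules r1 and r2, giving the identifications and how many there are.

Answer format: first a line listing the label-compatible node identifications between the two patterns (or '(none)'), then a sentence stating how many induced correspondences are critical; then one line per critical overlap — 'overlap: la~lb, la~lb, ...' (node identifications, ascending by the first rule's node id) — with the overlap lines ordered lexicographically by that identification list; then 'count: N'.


label-compatible node identifications between L(r1) and L(r2): 0~0, 1~2, 2~0
3 of the induced correspondences are critical overlaps of r1 and r2.
overlap: 0~0
overlap: 0~0, 1~2
overlap: 1~2
count: 3


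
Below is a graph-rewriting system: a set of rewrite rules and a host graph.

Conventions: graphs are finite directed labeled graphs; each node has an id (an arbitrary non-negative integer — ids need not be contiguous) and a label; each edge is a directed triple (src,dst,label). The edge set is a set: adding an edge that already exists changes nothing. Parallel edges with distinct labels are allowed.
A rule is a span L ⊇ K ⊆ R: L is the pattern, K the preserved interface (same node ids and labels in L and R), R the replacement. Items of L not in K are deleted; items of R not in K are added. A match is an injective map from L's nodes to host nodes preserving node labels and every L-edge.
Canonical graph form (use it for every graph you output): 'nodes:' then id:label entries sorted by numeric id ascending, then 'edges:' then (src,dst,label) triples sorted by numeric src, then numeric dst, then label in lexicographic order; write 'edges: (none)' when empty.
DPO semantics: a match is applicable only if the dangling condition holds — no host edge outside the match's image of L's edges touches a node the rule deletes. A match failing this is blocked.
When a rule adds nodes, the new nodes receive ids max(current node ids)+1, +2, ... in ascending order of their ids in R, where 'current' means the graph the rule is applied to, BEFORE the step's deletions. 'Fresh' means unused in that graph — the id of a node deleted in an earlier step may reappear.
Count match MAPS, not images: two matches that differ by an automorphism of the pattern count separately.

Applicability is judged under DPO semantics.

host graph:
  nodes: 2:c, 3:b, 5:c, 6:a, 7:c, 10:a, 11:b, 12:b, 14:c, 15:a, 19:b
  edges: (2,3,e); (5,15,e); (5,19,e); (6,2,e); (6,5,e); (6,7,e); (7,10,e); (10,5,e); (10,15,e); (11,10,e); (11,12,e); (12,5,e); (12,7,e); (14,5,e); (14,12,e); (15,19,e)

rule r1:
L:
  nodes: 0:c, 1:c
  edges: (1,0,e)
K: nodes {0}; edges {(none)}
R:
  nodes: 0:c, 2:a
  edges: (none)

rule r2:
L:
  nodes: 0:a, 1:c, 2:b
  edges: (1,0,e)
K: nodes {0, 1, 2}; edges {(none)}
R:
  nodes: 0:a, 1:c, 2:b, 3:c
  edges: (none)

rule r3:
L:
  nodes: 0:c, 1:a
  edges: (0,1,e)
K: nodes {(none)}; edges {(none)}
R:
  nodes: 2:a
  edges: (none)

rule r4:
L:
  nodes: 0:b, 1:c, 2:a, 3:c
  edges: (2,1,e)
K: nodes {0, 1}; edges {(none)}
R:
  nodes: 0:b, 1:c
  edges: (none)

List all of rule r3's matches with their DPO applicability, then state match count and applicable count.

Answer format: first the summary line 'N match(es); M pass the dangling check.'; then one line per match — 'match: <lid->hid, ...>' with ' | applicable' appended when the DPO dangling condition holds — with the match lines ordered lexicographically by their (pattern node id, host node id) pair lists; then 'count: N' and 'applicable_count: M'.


2 match(es); 0 pass the dangling check.
match: 0->5, 1->15
match: 0->7, 1->10
count: 2
applicable_count: 0


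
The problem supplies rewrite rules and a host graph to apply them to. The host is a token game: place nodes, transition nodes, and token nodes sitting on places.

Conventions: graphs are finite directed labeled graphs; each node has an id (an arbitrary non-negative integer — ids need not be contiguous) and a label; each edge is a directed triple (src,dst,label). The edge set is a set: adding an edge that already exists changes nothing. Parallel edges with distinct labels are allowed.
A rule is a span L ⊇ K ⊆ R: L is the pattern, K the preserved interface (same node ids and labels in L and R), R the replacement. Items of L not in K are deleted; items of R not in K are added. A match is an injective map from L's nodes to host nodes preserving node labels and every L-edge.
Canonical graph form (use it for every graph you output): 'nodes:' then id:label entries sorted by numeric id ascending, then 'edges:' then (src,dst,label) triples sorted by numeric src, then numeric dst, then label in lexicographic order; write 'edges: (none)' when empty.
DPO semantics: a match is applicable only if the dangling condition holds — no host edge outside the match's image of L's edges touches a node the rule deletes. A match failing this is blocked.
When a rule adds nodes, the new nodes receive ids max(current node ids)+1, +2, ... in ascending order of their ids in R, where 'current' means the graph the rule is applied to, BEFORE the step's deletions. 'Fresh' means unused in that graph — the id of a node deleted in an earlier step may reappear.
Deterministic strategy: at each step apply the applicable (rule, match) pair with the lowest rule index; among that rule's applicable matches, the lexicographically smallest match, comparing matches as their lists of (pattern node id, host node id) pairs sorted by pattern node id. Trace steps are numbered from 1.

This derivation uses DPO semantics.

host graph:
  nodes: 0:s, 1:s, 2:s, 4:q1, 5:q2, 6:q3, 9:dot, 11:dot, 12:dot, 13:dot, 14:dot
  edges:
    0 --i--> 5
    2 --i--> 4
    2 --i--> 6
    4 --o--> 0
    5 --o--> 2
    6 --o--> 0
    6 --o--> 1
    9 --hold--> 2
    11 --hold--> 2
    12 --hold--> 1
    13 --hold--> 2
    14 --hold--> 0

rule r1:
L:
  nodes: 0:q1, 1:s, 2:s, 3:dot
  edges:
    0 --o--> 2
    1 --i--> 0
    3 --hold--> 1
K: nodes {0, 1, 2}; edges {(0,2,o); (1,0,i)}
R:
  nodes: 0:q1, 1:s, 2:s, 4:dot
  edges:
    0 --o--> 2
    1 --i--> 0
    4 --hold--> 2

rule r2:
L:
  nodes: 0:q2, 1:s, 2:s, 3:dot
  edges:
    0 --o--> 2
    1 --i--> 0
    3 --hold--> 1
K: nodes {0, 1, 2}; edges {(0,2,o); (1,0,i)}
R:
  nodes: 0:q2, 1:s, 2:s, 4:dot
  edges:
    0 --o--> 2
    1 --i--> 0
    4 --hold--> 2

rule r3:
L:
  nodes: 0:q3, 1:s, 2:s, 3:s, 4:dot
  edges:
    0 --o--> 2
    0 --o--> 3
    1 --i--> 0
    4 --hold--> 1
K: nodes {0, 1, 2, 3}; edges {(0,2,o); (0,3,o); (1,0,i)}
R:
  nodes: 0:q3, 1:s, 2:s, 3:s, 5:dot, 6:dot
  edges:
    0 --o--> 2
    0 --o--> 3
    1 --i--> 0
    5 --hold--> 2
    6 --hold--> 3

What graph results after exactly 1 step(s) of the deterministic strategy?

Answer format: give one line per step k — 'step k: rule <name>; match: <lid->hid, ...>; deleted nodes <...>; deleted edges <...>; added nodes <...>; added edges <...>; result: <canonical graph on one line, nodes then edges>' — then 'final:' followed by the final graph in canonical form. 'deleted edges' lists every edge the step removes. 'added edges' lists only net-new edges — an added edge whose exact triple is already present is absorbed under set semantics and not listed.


step 1: rule r1; match: 0->4, 1->2, 2->0, 3->9; deleted nodes 9; deleted edges (9,2,hold); added nodes 15; added edges (15,0,hold); result: nodes: 0:s, 1:s, 2:s, 4:q1, 5:q2, 6:q3, 11:dot, 12:dot, 13:dot, 14:dot, 15:dot edges: (0,5,i); (2,4,i); (2,6,i); (4,0,o); (5,2,o); (6,0,o); (6,1,o); (11,2,hold); (12,1,hold); (13,2,hold); (14,0,hold); (15,0,hold)
final:
nodes: 0:s, 1:s, 2:s, 4:q1, 5:q2, 6:q3, 11:dot, 12:dot, 13:dot, 14:dot, 15:dot
edges: (0,5,i); (2,4,i); (2,6,i); (4,0,o); (5,2,o); (6,0,o); (6,1,o); (11,2,hold); (12,1,hold); (13,2,hold); (14,0,hold); (15,0,hold)


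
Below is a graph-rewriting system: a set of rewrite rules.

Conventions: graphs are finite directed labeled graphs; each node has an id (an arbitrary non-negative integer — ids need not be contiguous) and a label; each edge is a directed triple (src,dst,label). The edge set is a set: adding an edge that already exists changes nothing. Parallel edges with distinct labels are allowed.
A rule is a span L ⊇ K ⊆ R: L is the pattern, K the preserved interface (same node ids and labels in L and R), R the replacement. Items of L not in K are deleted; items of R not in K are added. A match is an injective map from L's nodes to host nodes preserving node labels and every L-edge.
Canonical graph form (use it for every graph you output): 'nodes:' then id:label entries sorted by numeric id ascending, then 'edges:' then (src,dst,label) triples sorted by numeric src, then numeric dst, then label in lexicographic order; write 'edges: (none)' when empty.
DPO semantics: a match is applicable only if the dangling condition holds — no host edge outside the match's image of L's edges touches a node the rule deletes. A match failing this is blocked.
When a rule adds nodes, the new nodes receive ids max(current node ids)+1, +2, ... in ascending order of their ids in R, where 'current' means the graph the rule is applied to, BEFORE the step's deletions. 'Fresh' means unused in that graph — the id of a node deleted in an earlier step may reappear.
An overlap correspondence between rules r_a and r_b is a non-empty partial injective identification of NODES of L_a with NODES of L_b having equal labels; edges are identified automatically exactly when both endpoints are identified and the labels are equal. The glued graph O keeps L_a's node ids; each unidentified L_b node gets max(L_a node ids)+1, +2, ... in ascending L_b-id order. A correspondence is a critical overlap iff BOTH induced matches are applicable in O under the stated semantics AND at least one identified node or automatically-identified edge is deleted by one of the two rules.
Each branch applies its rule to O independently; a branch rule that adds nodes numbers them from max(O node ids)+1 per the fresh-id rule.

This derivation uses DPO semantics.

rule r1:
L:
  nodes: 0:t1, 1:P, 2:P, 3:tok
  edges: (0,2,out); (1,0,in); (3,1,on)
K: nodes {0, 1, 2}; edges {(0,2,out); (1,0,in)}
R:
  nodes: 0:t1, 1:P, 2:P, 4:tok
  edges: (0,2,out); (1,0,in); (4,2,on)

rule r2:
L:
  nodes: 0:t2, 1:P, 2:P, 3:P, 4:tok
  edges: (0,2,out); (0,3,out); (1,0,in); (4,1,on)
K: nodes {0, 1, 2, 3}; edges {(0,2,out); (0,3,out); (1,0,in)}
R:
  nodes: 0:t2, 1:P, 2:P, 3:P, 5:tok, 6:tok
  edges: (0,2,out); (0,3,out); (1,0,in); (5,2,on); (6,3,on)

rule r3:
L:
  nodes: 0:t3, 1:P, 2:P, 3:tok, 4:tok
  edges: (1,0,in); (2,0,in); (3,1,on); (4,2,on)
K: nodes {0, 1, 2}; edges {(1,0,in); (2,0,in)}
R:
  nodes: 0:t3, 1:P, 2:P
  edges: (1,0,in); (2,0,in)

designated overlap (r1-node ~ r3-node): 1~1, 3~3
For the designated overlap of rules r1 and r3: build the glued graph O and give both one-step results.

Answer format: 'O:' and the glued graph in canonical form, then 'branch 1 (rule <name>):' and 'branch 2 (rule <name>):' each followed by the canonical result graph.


O:
nodes: 0:t1, 1:P, 2:P, 3:tok, 4:t3, 5:P, 6:tok
edges: (0,2,out); (1,0,in); (1,4,in); (3,1,on); (5,4,in); (6,5,on)
branch 1 (rule r1):
nodes: 0:t1, 1:P, 2:P, 4:t3, 5:P, 6:tok, 7:tok
edges: (0,2,out); (1,0,in); (1,4,in); (5,4,in); (6,5,on); (7,2,on)
branch 2 (rule r3):
nodes: 0:t1, 1:P, 2:P, 4:t3, 5:P
edges: (0,2,out); (1,0,in); (1,4,in); (5,4,in)


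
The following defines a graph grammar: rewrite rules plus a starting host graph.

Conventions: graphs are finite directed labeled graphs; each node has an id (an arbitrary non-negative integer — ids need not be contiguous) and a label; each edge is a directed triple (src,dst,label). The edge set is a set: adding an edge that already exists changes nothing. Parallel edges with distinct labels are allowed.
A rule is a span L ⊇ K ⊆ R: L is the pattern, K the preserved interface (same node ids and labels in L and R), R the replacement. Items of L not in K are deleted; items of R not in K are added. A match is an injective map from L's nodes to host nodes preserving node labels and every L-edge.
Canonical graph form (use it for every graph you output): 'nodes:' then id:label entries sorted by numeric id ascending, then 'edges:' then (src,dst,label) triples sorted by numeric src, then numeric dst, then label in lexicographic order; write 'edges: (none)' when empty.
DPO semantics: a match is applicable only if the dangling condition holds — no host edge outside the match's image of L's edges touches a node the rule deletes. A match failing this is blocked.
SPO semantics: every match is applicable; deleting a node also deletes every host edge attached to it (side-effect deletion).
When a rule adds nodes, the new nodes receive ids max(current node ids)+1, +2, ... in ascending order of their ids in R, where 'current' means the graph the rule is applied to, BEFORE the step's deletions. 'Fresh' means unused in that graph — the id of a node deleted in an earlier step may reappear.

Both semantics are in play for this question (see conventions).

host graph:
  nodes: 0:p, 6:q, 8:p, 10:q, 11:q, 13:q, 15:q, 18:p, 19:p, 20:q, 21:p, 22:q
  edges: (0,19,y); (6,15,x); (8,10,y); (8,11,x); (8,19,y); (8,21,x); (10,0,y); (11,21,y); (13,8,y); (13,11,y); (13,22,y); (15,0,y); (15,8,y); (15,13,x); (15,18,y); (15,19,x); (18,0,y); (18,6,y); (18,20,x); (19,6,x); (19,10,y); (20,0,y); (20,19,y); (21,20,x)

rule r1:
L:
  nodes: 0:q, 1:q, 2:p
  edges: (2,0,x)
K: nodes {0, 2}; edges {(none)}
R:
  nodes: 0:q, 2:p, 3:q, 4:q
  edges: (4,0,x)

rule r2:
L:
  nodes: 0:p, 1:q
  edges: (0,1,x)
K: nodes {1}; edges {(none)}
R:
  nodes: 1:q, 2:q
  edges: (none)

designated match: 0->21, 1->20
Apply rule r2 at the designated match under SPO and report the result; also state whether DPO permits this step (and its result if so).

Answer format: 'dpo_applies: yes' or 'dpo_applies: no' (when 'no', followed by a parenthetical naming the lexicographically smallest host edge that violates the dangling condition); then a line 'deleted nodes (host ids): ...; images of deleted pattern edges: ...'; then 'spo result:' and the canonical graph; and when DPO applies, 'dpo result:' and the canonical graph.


dpo_applies: no
(the rule deletes node 21, which keeps host edge (8,21,x) outside the match image — the dangling condition fails, DPO blocks; SPO proceeds and side-deletes such edges)
deleted nodes (host ids): 21; images of deleted pattern edges: (21,20,x)
spo result:
nodes: 0:p, 6:q, 8:p, 10:q, 11:q, 13:q, 15:q, 18:p, 19:p, 20:q, 22:q, 23:q
edges: (0,19,y); (6,15,x); (8,10,y); (8,11,x); (8,19,y); (10,0,y); (13,8,y); (13,11,y); (13,22,y); (15,0,y); (15,8,y); (15,13,x); (15,18,y); (15,19,x); (18,0,y); (18,6,y); (18,20,x); (19,6,x); (19,10,y); (20,0,y); (20,19,y)


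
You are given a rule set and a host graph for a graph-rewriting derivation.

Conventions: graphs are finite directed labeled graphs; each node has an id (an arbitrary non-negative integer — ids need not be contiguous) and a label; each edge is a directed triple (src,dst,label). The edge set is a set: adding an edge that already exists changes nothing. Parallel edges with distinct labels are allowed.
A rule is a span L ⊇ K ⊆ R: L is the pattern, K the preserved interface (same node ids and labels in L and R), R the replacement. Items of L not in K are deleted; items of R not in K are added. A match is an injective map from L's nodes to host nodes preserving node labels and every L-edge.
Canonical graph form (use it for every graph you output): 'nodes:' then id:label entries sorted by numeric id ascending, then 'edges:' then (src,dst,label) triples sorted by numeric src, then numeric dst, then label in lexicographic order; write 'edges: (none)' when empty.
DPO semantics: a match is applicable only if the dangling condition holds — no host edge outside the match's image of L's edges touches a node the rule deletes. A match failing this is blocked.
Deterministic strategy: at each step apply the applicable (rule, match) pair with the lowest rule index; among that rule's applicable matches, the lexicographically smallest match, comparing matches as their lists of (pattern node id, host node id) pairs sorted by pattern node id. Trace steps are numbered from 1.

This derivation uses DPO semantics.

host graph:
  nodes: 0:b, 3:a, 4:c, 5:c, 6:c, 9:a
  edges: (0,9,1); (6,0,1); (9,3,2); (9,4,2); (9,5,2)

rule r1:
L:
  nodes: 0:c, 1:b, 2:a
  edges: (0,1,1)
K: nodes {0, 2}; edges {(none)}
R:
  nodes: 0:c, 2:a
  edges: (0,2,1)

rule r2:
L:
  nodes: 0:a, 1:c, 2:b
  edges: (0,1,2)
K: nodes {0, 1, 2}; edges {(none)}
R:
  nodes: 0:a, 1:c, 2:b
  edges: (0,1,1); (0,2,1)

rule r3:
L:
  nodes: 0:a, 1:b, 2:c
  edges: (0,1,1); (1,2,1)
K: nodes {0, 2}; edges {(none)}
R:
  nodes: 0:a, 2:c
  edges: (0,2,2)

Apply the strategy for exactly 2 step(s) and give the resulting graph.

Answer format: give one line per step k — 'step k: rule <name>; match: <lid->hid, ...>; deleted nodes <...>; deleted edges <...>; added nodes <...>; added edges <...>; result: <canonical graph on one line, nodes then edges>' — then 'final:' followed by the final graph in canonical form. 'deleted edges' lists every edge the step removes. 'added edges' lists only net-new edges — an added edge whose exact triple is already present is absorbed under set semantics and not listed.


step 1: rule r2; match: 0->9, 1->4, 2->0; deleted nodes (none); deleted edges (9,4,2); added nodes (none); added edges (9,0,1); (9,4,1); result: nodes: 0:b, 3:a, 4:c, 5:c, 6:c, 9:a edges: (0,9,1); (6,0,1); (9,0,1); (9,3,2); (9,4,1); (9,5,2)
step 2: rule r2; match: 0->9, 1->5, 2->0; deleted nodes (none); deleted edges (9,5,2); added nodes (none); added edges (9,5,1); result: nodes: 0:b, 3:a, 4:c, 5:c, 6:c, 9:a edges: (0,9,1); (6,0,1); (9,0,1); (9,3,2); (9,4,1); (9,5,1)
final:
nodes: 0:b, 3:a, 4:c, 5:c, 6:c, 9:a
edges: (0,9,1); (6,0,1); (9,0,1); (9,3,2); (9,4,1); (9,5,1)


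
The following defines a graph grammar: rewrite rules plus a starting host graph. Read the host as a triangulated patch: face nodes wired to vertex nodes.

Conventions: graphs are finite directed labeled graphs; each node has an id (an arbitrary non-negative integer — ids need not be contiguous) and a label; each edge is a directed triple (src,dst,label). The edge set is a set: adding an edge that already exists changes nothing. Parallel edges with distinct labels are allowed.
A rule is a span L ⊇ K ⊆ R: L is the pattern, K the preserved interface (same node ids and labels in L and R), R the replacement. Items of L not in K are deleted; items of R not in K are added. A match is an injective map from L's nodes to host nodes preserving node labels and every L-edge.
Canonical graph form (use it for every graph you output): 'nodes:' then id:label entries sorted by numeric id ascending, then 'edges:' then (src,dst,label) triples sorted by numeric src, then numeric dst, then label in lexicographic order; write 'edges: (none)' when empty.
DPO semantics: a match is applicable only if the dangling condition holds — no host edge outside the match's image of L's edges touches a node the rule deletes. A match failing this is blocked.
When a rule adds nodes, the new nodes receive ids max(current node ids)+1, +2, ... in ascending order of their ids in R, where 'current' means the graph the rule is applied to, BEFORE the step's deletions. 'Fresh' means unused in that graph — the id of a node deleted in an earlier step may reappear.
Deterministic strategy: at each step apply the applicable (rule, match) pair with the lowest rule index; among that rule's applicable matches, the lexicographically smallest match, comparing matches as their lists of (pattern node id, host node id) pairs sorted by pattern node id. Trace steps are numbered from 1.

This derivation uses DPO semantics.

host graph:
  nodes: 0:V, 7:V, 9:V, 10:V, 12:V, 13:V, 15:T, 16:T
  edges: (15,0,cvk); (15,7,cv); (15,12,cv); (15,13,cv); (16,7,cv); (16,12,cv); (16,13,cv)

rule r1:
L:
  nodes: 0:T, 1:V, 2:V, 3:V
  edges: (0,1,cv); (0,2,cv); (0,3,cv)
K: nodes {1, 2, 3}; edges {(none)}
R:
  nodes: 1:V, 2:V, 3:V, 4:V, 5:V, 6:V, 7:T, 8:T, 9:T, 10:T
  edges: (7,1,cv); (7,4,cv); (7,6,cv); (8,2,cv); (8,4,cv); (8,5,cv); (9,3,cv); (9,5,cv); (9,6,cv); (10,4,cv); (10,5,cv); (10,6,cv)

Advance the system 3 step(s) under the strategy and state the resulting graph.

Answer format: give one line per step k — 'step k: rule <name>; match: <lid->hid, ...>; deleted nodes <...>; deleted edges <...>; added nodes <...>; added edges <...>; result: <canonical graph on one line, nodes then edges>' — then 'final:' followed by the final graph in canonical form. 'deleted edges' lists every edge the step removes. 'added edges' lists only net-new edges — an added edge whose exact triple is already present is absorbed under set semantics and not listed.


step 1: rule r1; match: 0->16, 1->7, 2->12, 3->13; deleted nodes 16; deleted edges (16,7,cv); (16,12,cv); (16,13,cv); added nodes 17, 18, 19, 20, 21, 22, 23; added edges (20,7,cv); (20,17,cv); (20,19,cv); (21,12,cv); (21,17,cv); (21,18,cv); (22,13,cv); (22,18,cv); (22,19,cv); (23,17,cv); (23,18,cv); (23,19,cv); result: nodes: 0:V, 7:V, 9:V, 10:V, 12:V, 13:V, 15:T, 17:V, 18:V, 19:V, 20:T, 21:T, 22:T, 23:T edges: (15,0,cvk); (15,7,cv); (15,12,cv); (15,13,cv); (20,7,cv); (20,17,cv); (20,19,cv); (21,12,cv); (21,17,cv); (21,18,cv); (22,13,cv); (22,18,cv); (22,19,cv); (23,17,cv); (23,18,cv); (23,19,cv)
step 2: rule r1; match: 0->20, 1->7, 2->17, 3->19; deleted nodes 20; deleted edges (20,7,cv); (20,17,cv); (20,19,cv); added nodes 24, 25, 26, 27, 28, 29, 30; added edges (27,7,cv); (27,24,cv); (27,26,cv); (28,17,cv); (28,24,cv); (28,25,cv); (29,19,cv); (29,25,cv); (29,26,cv); (30,24,cv); (30,25,cv); (30,26,cv); result: nodes: 0:V, 7:V, 9:V, 10:V, 12:V, 13:V, 15:T, 17:V, 18:V, 19:V, 21:T, 22:T, 23:T, 24:V, 25:V, 26:V, 27:T, 28:T, 29:T, 30:T edges: (15,0,cvk); (15,7,cv); (15,12,cv); (15,13,cv); (21,12,cv); (21,17,cv); (21,18,cv); (22,13,cv); (22,18,cv); (22,19,cv); (23,17,cv); (23,18,cv); (23,19,cv); (27,7,cv); (27,24,cv); (27,26,cv); (28,17,cv); (28,24,cv); (28,25,cv); (29,19,cv); (29,25,cv); (29,26,cv); (30,24,cv); (30,25,cv); (30,26,cv)
step 3: rule r1; match: 0->21, 1->12, 2->17, 3->18; deleted nodes 21; deleted edges (21,12,cv); (21,17,cv); (21,18,cv); added nodes 31, 32, 33, 34, 35, 36, 37; added edges (34,12,cv); (34,31,cv); (34,33,cv); (35,17,cv); (35,31,cv); (35,32,cv); (36,18,cv); (36,32,cv); (36,33,cv); (37,31,cv); (37,32,cv); (37,33,cv); result: nodes: 0:V, 7:V, 9:V, 10:V, 12:V, 13:V, 15:T, 17:V, 18:V, 19:V, 22:T, 23:T, 24:V, 25:V, 26:V, 27:T, 28:T, 29:T, 30:T, 31:V, 32:V, 33:V, 34:T, 35:T, 36:T, 37:T edges: (15,0,cvk); (15,7,cv); (15,12,cv); (15,13,cv); (22,13,cv); (22,18,cv); (22,19,cv); (23,17,cv); (23,18,cv); (23,19,cv); (27,7,cv); (27,24,cv); (27,26,cv); (28,17,cv); (28,24,cv); (28,25,cv); (29,19,cv); (29,25,cv); (29,26,cv); (30,24,cv); (30,25,cv); (30,26,cv); (34,12,cv); (34,31,cv); (34,33,cv); (35,17,cv); (35,31,cv); (35,32,cv); (36,18,cv); (36,32,cv); (36,33,cv); (37,31,cv); (37,32,cv); (37,33,cv)
final:
nodes: 0:V, 7:V, 9:V, 10:V, 12:V, 13:V, 15:T, 17:V, 18:V, 19:V, 22:T, 23:T, 24:V, 25:V, 26:V, 27:T, 28:T, 29:T, 30:T, 31:V, 32:V, 33:V, 34:T, 35:T, 36:T, 37:T
edges: (15,0,cvk); (15,7,cv); (15,12,cv); (15,13,cv); (22,13,cv); (22,18,cv); (22,19,cv); (23,17,cv); (23,18,cv); (23,19,cv); (27,7,cv); (27,24,cv); (27,26,cv); (28,17,cv); (28,24,cv); (28,25,cv); (29,19,cv); (29,25,cv); (29,26,cv); (30,24,cv); (30,25,cv); (30,26,cv); (34,12,cv); (34,31,cv); (34,33,cv); (35,17,cv); (35,31,cv); (35,32,cv); (36,18,cv); (36,32,cv); (36,33,cv); (37,31,cv); (37,32,cv); (37,33,cv)


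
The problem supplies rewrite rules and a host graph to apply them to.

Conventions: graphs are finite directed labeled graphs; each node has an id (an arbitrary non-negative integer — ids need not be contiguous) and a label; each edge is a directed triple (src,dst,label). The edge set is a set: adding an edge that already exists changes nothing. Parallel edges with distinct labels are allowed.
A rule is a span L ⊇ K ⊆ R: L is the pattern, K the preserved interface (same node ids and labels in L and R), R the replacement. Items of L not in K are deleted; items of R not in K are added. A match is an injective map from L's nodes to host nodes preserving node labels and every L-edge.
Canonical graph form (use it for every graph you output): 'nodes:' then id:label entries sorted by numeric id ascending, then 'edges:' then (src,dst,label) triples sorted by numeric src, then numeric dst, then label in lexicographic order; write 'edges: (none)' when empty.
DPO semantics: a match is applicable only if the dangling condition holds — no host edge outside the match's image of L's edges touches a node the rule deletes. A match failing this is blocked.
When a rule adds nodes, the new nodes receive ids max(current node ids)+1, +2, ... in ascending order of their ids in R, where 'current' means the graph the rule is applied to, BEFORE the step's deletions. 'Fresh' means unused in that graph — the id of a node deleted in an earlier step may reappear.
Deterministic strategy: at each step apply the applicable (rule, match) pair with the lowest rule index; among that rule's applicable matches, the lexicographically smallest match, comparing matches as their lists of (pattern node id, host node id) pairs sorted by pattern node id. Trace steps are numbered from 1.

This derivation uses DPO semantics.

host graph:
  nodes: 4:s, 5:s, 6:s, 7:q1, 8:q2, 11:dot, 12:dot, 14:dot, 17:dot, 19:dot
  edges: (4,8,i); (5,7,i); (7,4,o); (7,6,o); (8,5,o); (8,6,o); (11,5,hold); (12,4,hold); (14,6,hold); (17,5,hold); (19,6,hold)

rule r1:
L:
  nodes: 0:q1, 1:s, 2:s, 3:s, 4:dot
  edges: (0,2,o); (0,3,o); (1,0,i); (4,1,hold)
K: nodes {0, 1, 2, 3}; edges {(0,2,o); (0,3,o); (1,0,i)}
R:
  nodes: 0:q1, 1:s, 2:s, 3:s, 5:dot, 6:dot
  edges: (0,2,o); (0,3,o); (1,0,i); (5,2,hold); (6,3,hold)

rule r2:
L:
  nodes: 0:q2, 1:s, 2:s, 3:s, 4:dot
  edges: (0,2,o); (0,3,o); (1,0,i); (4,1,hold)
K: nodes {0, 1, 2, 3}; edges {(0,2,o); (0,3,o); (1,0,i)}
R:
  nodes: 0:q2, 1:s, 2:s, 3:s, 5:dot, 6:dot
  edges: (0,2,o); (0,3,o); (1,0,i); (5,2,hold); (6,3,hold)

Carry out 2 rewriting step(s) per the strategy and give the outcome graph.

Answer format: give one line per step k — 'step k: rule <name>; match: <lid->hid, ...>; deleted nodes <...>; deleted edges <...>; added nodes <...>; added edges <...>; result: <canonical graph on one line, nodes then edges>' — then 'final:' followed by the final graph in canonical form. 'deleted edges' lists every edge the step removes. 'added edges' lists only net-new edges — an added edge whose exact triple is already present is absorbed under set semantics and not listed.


step 1: rule r1; match: 0->7, 1->5, 2->4, 3->6, 4->11; deleted nodes 11; deleted edges (11,5,hold); added nodes 20, 21; added edges (20,4,hold); (21,6,hold); result: nodes: 4:s, 5:s, 6:s, 7:q1, 8:q2, 12:dot, 14:dot, 17:dot, 19:dot, 20:dot, 21:dot edges: (4,8,i); (5,7,i); (7,4,o); (7,6,o); (8,5,o); (8,6,o); (12,4,hold); (14,6,hold); (17,5,hold); (19,6,hold); (20,4,hold); (21,6,hold)
step 2: rule r1; match: 0->7, 1->5, 2->4, 3->6, 4->17; deleted nodes 17; deleted edges (17,5,hold); added nodes 22, 23; added edges (22,4,hold); (23,6,hold); result: nodes: 4:s, 5:s, 6:s, 7:q1, 8:q2, 12:dot, 14:dot, 19:dot, 20:dot, 21:dot, 22:dot, 23:dot edges: (4,8,i); (5,7,i); (7,4,o); (7,6,o); (8,5,o); (8,6,o); (12,4,hold); (14,6,hold); (19,6,hold); (20,4,hold); (21,6,hold); (22,4,hold); (23,6,hold)
final:
nodes: 4:s, 5:s, 6:s, 7:q1, 8:q2, 12:dot, 14:dot, 19:dot, 20:dot, 21:dot, 22:dot, 23:dot
edges: (4,8,i); (5,7,i); (7,4,o); (7,6,o); (8,5,o); (8,6,o); (12,4,hold); (14,6,hold); (19,6,hold); (20,4,hold); (21,6,hold); (22,4,hold); (23,6,hold)


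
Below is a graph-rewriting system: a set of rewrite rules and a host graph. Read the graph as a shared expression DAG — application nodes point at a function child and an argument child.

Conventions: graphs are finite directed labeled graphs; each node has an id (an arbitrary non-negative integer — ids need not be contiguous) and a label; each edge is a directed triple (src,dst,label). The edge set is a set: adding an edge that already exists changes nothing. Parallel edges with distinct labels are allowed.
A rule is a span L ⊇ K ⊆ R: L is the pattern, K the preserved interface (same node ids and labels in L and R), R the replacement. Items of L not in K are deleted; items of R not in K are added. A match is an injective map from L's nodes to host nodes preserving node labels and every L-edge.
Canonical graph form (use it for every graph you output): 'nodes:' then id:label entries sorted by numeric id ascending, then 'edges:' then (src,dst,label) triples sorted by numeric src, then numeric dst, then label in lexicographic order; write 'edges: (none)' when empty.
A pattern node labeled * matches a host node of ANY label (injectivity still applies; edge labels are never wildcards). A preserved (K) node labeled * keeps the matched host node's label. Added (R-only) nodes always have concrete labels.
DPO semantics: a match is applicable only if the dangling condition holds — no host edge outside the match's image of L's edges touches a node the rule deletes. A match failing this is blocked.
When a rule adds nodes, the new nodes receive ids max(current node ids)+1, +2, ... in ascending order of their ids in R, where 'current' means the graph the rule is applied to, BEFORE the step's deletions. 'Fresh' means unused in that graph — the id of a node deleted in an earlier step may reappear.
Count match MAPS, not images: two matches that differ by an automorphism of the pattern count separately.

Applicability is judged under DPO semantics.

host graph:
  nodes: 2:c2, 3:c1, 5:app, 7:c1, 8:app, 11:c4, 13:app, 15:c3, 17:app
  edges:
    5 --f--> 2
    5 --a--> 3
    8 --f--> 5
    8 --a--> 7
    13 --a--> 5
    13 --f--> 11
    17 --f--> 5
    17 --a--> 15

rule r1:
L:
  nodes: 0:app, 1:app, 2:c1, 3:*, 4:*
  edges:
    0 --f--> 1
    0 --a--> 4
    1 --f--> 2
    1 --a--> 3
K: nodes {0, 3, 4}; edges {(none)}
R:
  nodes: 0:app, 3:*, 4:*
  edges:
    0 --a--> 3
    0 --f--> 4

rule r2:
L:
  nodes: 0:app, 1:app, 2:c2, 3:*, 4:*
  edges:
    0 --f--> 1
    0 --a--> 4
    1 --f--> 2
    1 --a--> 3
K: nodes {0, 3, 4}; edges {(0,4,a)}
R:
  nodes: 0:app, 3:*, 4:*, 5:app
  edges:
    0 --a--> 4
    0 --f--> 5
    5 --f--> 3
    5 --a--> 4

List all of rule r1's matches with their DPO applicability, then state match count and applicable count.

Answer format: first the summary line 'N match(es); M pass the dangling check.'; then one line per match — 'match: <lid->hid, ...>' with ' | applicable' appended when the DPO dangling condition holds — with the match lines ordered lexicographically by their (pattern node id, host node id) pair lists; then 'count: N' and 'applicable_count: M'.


0 match(es); 0 pass the dangling check.
count: 0
applicable_count: 0


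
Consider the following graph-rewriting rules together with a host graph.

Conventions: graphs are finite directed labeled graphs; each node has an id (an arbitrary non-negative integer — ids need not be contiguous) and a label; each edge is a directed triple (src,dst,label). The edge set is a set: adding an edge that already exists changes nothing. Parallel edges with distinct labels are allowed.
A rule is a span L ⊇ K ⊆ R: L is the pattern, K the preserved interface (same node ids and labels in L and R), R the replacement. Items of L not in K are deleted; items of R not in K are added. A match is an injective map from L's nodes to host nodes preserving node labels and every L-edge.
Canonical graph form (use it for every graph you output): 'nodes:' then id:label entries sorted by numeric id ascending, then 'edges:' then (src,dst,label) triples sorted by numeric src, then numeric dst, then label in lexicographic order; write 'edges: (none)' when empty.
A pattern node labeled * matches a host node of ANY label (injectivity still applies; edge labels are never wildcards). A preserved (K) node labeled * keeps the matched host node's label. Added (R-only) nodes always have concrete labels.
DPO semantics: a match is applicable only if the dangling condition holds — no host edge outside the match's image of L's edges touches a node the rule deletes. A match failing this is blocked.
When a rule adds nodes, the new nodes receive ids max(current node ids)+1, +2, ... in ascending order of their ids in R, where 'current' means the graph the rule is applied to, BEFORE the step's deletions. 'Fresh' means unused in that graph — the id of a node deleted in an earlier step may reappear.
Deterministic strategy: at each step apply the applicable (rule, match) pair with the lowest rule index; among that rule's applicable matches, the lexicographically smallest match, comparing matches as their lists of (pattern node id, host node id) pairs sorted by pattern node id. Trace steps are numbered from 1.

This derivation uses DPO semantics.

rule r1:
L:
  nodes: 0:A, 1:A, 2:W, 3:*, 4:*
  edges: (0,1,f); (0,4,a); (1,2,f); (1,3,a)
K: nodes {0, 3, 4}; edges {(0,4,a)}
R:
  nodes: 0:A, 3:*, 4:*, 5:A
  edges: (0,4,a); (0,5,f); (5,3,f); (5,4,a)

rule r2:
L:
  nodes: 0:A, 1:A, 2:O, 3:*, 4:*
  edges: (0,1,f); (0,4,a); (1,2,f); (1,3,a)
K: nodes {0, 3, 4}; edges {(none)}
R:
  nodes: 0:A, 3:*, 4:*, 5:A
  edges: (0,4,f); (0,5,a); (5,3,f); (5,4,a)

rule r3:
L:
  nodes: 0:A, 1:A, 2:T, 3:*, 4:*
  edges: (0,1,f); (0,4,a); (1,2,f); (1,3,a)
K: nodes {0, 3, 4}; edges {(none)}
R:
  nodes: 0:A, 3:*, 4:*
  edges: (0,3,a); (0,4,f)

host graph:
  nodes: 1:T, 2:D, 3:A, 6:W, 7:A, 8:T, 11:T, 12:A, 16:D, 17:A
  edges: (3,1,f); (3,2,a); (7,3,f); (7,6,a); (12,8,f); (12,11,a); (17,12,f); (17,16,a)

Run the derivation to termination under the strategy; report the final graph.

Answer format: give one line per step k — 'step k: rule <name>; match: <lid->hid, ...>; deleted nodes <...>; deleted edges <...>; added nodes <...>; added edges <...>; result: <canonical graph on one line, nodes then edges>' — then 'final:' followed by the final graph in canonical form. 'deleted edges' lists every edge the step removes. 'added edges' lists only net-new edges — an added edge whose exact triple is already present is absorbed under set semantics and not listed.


step 1: rule r3; match: 0->7, 1->3, 2->1, 3->2, 4->6; deleted nodes 1, 3; deleted edges (3,1,f); (3,2,a); (7,3,f); (7,6,a); added nodes (none); added edges (7,2,a); (7,6,f); result: nodes: 2:D, 6:W, 7:A, 8:T, 11:T, 12:A, 16:D, 17:A edges: (7,2,a); (7,6,f); (12,8,f); (12,11,a); (17,12,f); (17,16,a)
step 2: rule r3; match: 0->17, 1->12, 2->8, 3->11, 4->16; deleted nodes 8, 12; deleted edges (12,8,f); (12,11,a); (17,12,f); (17,16,a); added nodes (none); added edges (17,11,a); (17,16,f); result: nodes: 2:D, 6:W, 7:A, 11:T, 16:D, 17:A edges: (7,2,a); (7,6,f); (17,11,a); (17,16,f)
final:
nodes: 2:D, 6:W, 7:A, 11:T, 16:D, 17:A
edges: (7,2,a); (7,6,f); (17,11,a); (17,16,f)


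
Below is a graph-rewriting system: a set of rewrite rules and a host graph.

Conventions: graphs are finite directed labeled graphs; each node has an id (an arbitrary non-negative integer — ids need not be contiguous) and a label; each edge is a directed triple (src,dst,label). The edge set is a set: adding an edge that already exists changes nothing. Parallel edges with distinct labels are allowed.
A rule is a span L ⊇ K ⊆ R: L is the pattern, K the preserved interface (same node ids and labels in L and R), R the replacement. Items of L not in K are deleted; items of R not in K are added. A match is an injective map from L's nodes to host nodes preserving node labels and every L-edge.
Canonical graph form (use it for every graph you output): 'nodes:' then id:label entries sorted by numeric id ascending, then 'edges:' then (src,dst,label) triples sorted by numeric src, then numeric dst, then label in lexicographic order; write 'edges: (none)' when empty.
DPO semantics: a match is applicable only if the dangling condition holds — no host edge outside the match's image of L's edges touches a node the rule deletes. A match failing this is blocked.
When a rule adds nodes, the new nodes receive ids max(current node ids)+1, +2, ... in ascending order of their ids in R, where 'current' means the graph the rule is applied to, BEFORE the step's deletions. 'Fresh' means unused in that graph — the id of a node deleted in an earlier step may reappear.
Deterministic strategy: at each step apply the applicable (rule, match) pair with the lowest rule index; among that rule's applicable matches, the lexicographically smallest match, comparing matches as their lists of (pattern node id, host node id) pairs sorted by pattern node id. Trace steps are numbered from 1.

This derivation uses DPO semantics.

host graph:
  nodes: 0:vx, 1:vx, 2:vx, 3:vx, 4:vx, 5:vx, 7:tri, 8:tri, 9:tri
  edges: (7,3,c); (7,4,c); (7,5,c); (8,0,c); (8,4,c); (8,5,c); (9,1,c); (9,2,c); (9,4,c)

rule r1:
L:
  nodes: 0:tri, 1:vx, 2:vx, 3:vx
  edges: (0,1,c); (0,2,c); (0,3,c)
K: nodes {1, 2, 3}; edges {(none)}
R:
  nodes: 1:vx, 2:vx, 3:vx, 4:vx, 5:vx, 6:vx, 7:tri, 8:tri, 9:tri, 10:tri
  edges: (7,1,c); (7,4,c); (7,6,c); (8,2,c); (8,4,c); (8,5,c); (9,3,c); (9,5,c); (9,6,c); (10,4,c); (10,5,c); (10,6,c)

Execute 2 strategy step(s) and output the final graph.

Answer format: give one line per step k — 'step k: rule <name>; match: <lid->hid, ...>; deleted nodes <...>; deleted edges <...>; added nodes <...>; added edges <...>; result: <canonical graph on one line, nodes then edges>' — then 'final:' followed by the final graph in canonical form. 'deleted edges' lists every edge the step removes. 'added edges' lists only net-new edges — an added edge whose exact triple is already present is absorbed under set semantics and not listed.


step 1: rule r1; match: 0->7, 1->3, 2->4, 3->5; deleted nodes 7; deleted edges (7,3,c); (7,4,c); (7,5,c); added nodes 10, 11, 12, 13, 14, 15, 16; added edges (13,3,c); (13,10,c); (13,12,c); (14,4,c); (14,10,c); (14,11,c); (15,5,c); (15,11,c); (15,12,c); (16,10,c); (16,11,c); (16,12,c); result: nodes: 0:vx, 1:vx, 2:vx, 3:vx, 4:vx, 5:vx, 8:tri, 9:tri, 10:vx, 11:vx, 12:vx, 13:tri, 14:tri, 15:tri, 16:tri edges: (8,0,c); (8,4,c); (8,5,c); (9,1,c); (9,2,c); (9,4,c); (13,3,c); (13,10,c); (13,12,c); (14,4,c); (14,10,c); (14,11,c); (15,5,c); (15,11,c); (15,12,c); (16,10,c); (16,11,c); (16,12,c)
step 2: rule r1; match: 0->8, 1->0, 2->4, 3->5; deleted nodes 8; deleted edges (8,0,c); (8,4,c); (8,5,c); added nodes 17, 18, 19, 20, 21, 22, 23; added edges (20,0,c); (20,17,c); (20,19,c); (21,4,c); (21,17,c); (21,18,c); (22,5,c); (22,18,c); (22,19,c); (23,17,c); (23,18,c); (23,19,c); result: nodes: 0:vx, 1:vx, 2:vx, 3:vx, 4:vx, 5:vx, 9:tri, 10:vx, 11:vx, 12:vx, 13:tri, 14:tri, 15:tri, 16:tri, 17:vx, 18:vx, 19:vx, 20:tri, 21:tri, 22:tri, 23:tri edges: (9,1,c); (9,2,c); (9,4,c); (13,3,c); (13,10,c); (13,12,c); (14,4,c); (14,10,c); (14,11,c); (15,5,c); (15,11,c); (15,12,c); (16,10,c); (16,11,c); (16,12,c); (20,0,c); (20,17,c); (20,19,c); (21,4,c); (21,17,c); (21,18,c); (22,5,c); (22,18,c); (22,19,c); (23,17,c); (23,18,c); (23,19,c)
final:
nodes: 0:vx, 1:vx, 2:vx, 3:vx, 4:vx, 5:vx, 9:tri, 10:vx, 11:vx, 12:vx, 13:tri, 14:tri, 15:tri, 16:tri, 17:vx, 18:vx, 19:vx, 20:tri, 21:tri, 22:tri, 23:tri
edges: (9,1,c); (9,2,c); (9,4,c); (13,3,c); (13,10,c); (13,12,c); (14,4,c); (14,10,c); (14,11,c); (15,5,c); (15,11,c); (15,12,c); (16,10,c); (16,11,c); (16,12,c); (20,0,c); (20,17,c); (20,19,c); (21,4,c); (21,17,c); (21,18,c); (22,5,c); (22,18,c); (22,19,c); (23,17,c); (23,18,c); (23,19,c)
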